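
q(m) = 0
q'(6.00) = 0.00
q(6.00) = 0.00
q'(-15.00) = 0.00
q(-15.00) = 0.00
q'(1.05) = 0.00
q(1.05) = 0.00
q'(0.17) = 0.00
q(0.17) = 0.00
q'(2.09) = 0.00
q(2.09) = 0.00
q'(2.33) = 0.00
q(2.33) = 0.00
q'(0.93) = 0.00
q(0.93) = 0.00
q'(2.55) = 0.00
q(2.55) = 0.00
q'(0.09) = 0.00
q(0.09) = 0.00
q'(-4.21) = 0.00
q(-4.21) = 0.00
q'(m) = 0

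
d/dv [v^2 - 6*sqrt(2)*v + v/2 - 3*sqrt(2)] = 2*v - 6*sqrt(2) + 1/2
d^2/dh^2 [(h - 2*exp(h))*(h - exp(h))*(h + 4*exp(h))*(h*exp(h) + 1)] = h^4*exp(h) + 4*h^3*exp(2*h) + 8*h^3*exp(h) - 90*h^2*exp(3*h) + 12*h^2*exp(2*h) + 13*h^2*exp(h) + 128*h*exp(4*h) - 120*h*exp(3*h) - 34*h*exp(2*h) + 4*h*exp(h) + 6*h + 64*exp(4*h) + 52*exp(3*h) - 40*exp(2*h) + 2*exp(h)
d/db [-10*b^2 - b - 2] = -20*b - 1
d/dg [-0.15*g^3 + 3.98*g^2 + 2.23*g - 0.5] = -0.45*g^2 + 7.96*g + 2.23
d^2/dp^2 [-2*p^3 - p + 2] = -12*p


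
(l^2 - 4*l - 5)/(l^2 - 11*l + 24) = (l^2 - 4*l - 5)/(l^2 - 11*l + 24)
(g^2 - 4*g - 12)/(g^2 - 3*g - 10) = (g - 6)/(g - 5)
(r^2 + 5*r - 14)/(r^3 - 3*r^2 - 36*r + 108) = (r^2 + 5*r - 14)/(r^3 - 3*r^2 - 36*r + 108)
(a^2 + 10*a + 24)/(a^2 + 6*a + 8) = (a + 6)/(a + 2)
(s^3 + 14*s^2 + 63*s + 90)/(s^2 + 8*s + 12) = (s^2 + 8*s + 15)/(s + 2)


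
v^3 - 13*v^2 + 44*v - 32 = (v - 8)*(v - 4)*(v - 1)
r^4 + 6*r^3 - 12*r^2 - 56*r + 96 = (r - 2)^2*(r + 4)*(r + 6)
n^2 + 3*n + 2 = (n + 1)*(n + 2)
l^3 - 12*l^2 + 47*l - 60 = (l - 5)*(l - 4)*(l - 3)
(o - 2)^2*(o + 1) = o^3 - 3*o^2 + 4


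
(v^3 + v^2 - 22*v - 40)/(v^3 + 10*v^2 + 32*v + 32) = (v - 5)/(v + 4)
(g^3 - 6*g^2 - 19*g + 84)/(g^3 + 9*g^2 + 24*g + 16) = (g^2 - 10*g + 21)/(g^2 + 5*g + 4)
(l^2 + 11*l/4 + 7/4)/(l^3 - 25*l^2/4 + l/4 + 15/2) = (4*l + 7)/(4*l^2 - 29*l + 30)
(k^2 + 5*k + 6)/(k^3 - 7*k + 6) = (k + 2)/(k^2 - 3*k + 2)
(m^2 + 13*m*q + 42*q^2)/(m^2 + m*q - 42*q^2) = (-m - 6*q)/(-m + 6*q)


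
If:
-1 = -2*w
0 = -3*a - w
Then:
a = -1/6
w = 1/2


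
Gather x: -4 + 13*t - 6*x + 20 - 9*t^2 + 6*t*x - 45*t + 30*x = -9*t^2 - 32*t + x*(6*t + 24) + 16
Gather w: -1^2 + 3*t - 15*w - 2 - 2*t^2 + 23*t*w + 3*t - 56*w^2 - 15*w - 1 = -2*t^2 + 6*t - 56*w^2 + w*(23*t - 30) - 4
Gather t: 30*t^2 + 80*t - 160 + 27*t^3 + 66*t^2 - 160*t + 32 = 27*t^3 + 96*t^2 - 80*t - 128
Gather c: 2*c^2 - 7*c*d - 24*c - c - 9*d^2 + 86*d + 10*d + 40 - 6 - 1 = 2*c^2 + c*(-7*d - 25) - 9*d^2 + 96*d + 33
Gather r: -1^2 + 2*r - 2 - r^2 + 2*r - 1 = -r^2 + 4*r - 4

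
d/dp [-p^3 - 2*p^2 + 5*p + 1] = -3*p^2 - 4*p + 5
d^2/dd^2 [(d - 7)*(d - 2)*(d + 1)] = 6*d - 16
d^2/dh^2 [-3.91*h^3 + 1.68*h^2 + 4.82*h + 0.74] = 3.36 - 23.46*h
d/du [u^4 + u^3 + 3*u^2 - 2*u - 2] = 4*u^3 + 3*u^2 + 6*u - 2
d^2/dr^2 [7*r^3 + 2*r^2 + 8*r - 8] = 42*r + 4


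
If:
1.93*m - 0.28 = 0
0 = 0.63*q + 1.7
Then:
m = 0.15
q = -2.70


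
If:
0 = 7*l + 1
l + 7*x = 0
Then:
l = -1/7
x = 1/49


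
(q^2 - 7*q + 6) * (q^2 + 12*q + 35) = q^4 + 5*q^3 - 43*q^2 - 173*q + 210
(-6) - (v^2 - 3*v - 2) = -v^2 + 3*v - 4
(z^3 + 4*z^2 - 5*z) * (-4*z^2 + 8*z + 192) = -4*z^5 - 8*z^4 + 244*z^3 + 728*z^2 - 960*z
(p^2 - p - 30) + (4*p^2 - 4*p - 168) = 5*p^2 - 5*p - 198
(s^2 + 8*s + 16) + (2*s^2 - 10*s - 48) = 3*s^2 - 2*s - 32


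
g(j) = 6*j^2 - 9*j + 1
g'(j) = 12*j - 9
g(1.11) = -1.60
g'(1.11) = 4.32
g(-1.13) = 18.83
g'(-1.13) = -22.56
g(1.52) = 1.18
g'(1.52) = 9.24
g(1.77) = 3.87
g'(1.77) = 12.24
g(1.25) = -0.88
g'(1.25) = 6.00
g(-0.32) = 4.49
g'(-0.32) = -12.84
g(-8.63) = 525.53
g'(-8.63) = -112.56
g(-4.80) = 182.44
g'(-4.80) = -66.60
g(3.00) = 28.00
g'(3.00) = 27.00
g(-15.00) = 1486.00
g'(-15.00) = -189.00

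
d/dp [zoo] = 0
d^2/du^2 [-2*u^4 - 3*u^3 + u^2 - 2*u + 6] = -24*u^2 - 18*u + 2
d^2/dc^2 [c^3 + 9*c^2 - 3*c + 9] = 6*c + 18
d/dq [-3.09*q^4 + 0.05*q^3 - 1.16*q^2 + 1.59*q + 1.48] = -12.36*q^3 + 0.15*q^2 - 2.32*q + 1.59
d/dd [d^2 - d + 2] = 2*d - 1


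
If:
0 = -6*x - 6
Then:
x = -1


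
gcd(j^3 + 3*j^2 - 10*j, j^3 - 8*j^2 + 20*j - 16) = j - 2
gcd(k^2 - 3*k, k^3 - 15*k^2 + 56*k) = k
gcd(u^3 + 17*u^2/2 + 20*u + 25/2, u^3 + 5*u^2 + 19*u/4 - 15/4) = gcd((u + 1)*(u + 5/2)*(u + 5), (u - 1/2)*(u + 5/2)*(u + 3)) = u + 5/2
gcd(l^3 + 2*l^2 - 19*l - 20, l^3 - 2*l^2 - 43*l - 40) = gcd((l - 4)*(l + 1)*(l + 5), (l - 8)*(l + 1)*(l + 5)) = l^2 + 6*l + 5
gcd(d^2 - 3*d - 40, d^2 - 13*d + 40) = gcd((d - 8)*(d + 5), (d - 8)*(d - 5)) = d - 8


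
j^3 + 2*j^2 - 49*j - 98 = (j - 7)*(j + 2)*(j + 7)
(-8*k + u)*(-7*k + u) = 56*k^2 - 15*k*u + u^2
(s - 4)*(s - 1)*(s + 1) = s^3 - 4*s^2 - s + 4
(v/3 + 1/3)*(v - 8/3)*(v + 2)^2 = v^4/3 + 7*v^3/9 - 16*v^2/9 - 52*v/9 - 32/9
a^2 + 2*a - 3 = (a - 1)*(a + 3)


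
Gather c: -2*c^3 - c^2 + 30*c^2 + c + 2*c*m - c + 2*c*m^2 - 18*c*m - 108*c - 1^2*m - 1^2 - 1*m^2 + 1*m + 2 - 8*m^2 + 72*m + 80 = -2*c^3 + 29*c^2 + c*(2*m^2 - 16*m - 108) - 9*m^2 + 72*m + 81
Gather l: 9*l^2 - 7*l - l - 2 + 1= 9*l^2 - 8*l - 1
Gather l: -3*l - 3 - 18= -3*l - 21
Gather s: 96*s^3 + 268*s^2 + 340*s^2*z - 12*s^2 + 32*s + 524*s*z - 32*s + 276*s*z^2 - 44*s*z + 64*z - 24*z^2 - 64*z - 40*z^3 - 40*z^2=96*s^3 + s^2*(340*z + 256) + s*(276*z^2 + 480*z) - 40*z^3 - 64*z^2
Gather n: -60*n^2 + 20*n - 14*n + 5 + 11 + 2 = -60*n^2 + 6*n + 18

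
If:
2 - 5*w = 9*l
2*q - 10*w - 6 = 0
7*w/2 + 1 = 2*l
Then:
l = 24/83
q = 199/83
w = -10/83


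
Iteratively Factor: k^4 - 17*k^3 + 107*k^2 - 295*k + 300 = (k - 5)*(k^3 - 12*k^2 + 47*k - 60) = (k - 5)^2*(k^2 - 7*k + 12) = (k - 5)^2*(k - 3)*(k - 4)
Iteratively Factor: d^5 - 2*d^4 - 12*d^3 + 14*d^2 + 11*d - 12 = (d - 1)*(d^4 - d^3 - 13*d^2 + d + 12) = (d - 1)*(d + 3)*(d^3 - 4*d^2 - d + 4) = (d - 1)^2*(d + 3)*(d^2 - 3*d - 4) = (d - 4)*(d - 1)^2*(d + 3)*(d + 1)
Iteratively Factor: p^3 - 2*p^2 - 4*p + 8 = (p + 2)*(p^2 - 4*p + 4) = (p - 2)*(p + 2)*(p - 2)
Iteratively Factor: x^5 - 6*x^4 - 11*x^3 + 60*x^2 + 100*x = (x)*(x^4 - 6*x^3 - 11*x^2 + 60*x + 100) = x*(x + 2)*(x^3 - 8*x^2 + 5*x + 50) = x*(x - 5)*(x + 2)*(x^2 - 3*x - 10) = x*(x - 5)^2*(x + 2)*(x + 2)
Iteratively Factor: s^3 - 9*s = (s + 3)*(s^2 - 3*s) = (s - 3)*(s + 3)*(s)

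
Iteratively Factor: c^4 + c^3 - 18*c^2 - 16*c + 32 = (c + 2)*(c^3 - c^2 - 16*c + 16) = (c - 4)*(c + 2)*(c^2 + 3*c - 4) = (c - 4)*(c - 1)*(c + 2)*(c + 4)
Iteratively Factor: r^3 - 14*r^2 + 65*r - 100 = (r - 5)*(r^2 - 9*r + 20) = (r - 5)^2*(r - 4)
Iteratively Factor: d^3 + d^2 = (d + 1)*(d^2) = d*(d + 1)*(d)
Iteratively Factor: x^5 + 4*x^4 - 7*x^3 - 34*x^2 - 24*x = (x)*(x^4 + 4*x^3 - 7*x^2 - 34*x - 24) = x*(x + 4)*(x^3 - 7*x - 6) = x*(x + 1)*(x + 4)*(x^2 - x - 6) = x*(x + 1)*(x + 2)*(x + 4)*(x - 3)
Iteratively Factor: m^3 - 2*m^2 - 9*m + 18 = (m + 3)*(m^2 - 5*m + 6) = (m - 3)*(m + 3)*(m - 2)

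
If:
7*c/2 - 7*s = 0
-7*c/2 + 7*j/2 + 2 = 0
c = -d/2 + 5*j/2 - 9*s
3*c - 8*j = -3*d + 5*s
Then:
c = -8/51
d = -228/119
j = -260/357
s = -4/51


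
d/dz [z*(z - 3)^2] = 3*(z - 3)*(z - 1)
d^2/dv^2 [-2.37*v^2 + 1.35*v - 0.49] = -4.74000000000000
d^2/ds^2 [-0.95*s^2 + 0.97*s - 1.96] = -1.90000000000000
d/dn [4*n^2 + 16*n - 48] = 8*n + 16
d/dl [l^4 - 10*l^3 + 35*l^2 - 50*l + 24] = 4*l^3 - 30*l^2 + 70*l - 50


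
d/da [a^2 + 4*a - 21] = 2*a + 4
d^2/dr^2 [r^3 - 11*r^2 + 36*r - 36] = 6*r - 22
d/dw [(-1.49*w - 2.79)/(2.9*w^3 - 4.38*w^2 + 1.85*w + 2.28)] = (8.642*w^3 + 17.7468*w^2 - 24.4404*w + 1.7643)/(8.41*w^6 - 25.404*w^5 + 29.9144*w^4 - 2.982*w^3 - 16.5503*w^2 + 8.436*w + 5.1984)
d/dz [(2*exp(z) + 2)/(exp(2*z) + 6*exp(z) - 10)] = 2*(-2*(exp(z) + 1)*(exp(z) + 3) + exp(2*z) + 6*exp(z) - 10)*exp(z)/(exp(2*z) + 6*exp(z) - 10)^2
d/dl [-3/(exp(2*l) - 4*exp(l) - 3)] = 6*(exp(l) - 2)*exp(l)/(-exp(2*l) + 4*exp(l) + 3)^2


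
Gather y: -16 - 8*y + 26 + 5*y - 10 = -3*y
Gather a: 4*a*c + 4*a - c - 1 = a*(4*c + 4) - c - 1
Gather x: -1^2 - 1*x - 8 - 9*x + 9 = -10*x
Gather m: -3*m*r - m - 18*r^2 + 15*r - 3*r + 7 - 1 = m*(-3*r - 1) - 18*r^2 + 12*r + 6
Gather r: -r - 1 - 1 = -r - 2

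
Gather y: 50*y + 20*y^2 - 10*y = 20*y^2 + 40*y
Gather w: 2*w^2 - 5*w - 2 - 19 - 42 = 2*w^2 - 5*w - 63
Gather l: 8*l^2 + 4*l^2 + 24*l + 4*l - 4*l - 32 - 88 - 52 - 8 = 12*l^2 + 24*l - 180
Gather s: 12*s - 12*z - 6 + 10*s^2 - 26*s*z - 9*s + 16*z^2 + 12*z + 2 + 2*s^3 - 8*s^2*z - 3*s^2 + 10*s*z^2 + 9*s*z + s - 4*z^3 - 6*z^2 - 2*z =2*s^3 + s^2*(7 - 8*z) + s*(10*z^2 - 17*z + 4) - 4*z^3 + 10*z^2 - 2*z - 4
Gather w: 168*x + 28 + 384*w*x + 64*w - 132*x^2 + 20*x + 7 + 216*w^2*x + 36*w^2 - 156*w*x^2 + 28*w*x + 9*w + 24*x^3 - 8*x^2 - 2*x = w^2*(216*x + 36) + w*(-156*x^2 + 412*x + 73) + 24*x^3 - 140*x^2 + 186*x + 35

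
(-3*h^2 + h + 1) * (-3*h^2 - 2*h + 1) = 9*h^4 + 3*h^3 - 8*h^2 - h + 1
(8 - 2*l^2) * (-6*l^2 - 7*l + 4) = 12*l^4 + 14*l^3 - 56*l^2 - 56*l + 32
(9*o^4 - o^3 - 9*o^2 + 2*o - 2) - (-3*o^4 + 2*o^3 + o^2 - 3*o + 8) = 12*o^4 - 3*o^3 - 10*o^2 + 5*o - 10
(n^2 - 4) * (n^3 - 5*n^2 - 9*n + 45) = n^5 - 5*n^4 - 13*n^3 + 65*n^2 + 36*n - 180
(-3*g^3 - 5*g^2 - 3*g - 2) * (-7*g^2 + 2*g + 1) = 21*g^5 + 29*g^4 + 8*g^3 + 3*g^2 - 7*g - 2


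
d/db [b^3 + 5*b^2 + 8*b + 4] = 3*b^2 + 10*b + 8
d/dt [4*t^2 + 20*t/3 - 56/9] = 8*t + 20/3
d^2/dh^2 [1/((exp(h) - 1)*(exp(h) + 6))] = (4*exp(3*h) + 15*exp(2*h) + 49*exp(h) + 30)*exp(h)/(exp(6*h) + 15*exp(5*h) + 57*exp(4*h) - 55*exp(3*h) - 342*exp(2*h) + 540*exp(h) - 216)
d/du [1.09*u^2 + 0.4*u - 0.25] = 2.18*u + 0.4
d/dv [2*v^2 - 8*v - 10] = 4*v - 8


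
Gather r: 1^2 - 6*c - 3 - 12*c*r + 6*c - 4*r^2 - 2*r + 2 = -4*r^2 + r*(-12*c - 2)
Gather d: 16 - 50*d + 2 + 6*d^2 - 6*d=6*d^2 - 56*d + 18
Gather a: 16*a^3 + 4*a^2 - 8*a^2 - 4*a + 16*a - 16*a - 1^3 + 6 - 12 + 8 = 16*a^3 - 4*a^2 - 4*a + 1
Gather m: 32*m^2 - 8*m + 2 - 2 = 32*m^2 - 8*m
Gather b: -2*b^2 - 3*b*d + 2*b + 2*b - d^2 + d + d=-2*b^2 + b*(4 - 3*d) - d^2 + 2*d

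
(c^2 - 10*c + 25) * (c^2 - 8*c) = c^4 - 18*c^3 + 105*c^2 - 200*c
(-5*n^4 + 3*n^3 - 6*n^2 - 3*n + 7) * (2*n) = -10*n^5 + 6*n^4 - 12*n^3 - 6*n^2 + 14*n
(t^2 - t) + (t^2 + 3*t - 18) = 2*t^2 + 2*t - 18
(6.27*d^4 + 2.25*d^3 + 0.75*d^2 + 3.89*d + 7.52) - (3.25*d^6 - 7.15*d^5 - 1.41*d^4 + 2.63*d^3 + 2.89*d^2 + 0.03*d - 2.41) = -3.25*d^6 + 7.15*d^5 + 7.68*d^4 - 0.38*d^3 - 2.14*d^2 + 3.86*d + 9.93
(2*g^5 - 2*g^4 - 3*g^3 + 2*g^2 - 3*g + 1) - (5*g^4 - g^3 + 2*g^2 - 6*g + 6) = 2*g^5 - 7*g^4 - 2*g^3 + 3*g - 5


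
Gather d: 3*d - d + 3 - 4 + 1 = 2*d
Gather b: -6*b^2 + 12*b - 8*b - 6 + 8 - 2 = -6*b^2 + 4*b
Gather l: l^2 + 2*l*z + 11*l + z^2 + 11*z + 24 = l^2 + l*(2*z + 11) + z^2 + 11*z + 24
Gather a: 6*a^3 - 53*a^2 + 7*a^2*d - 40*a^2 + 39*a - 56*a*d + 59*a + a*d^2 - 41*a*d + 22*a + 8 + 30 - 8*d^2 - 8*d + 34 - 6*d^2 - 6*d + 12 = 6*a^3 + a^2*(7*d - 93) + a*(d^2 - 97*d + 120) - 14*d^2 - 14*d + 84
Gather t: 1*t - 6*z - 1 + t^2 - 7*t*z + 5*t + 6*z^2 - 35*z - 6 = t^2 + t*(6 - 7*z) + 6*z^2 - 41*z - 7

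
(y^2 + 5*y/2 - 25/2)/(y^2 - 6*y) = (2*y^2 + 5*y - 25)/(2*y*(y - 6))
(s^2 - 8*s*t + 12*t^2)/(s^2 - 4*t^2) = (s - 6*t)/(s + 2*t)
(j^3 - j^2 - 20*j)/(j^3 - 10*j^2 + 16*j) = (j^2 - j - 20)/(j^2 - 10*j + 16)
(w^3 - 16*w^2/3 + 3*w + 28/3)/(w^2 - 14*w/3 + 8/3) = (3*w^2 - 4*w - 7)/(3*w - 2)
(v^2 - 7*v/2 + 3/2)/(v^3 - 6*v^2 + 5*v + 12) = (v - 1/2)/(v^2 - 3*v - 4)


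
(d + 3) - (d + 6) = -3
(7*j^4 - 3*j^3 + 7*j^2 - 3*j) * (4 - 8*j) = -56*j^5 + 52*j^4 - 68*j^3 + 52*j^2 - 12*j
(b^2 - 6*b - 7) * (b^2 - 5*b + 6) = b^4 - 11*b^3 + 29*b^2 - b - 42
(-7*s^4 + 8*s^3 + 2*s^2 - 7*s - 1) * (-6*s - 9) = 42*s^5 + 15*s^4 - 84*s^3 + 24*s^2 + 69*s + 9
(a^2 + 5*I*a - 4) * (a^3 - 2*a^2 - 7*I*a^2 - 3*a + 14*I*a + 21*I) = a^5 - 2*a^4 - 2*I*a^4 + 28*a^3 + 4*I*a^3 - 62*a^2 + 34*I*a^2 - 93*a - 56*I*a - 84*I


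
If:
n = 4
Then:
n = 4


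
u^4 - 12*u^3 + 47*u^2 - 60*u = u*(u - 5)*(u - 4)*(u - 3)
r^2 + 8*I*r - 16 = (r + 4*I)^2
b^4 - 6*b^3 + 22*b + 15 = (b - 5)*(b - 3)*(b + 1)^2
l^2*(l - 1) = l^3 - l^2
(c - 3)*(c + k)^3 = c^4 + 3*c^3*k - 3*c^3 + 3*c^2*k^2 - 9*c^2*k + c*k^3 - 9*c*k^2 - 3*k^3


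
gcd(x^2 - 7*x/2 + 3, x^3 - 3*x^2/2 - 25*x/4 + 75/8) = x - 3/2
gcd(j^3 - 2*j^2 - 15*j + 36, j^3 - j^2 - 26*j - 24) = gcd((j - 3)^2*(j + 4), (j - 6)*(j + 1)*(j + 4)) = j + 4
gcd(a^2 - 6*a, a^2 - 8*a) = a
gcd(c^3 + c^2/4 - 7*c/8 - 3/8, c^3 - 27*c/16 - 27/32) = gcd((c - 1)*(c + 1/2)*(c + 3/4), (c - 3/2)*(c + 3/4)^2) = c + 3/4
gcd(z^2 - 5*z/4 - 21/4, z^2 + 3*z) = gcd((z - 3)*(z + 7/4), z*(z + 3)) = 1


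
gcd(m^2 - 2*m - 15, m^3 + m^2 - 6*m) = m + 3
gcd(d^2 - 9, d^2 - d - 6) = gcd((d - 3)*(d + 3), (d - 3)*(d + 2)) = d - 3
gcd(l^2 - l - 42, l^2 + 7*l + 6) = l + 6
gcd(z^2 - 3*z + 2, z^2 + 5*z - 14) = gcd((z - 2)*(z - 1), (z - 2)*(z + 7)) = z - 2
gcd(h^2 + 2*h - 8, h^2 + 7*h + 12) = h + 4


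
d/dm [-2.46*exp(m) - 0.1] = -2.46*exp(m)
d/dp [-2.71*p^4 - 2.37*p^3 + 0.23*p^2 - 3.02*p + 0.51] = -10.84*p^3 - 7.11*p^2 + 0.46*p - 3.02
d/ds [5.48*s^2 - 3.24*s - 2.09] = 10.96*s - 3.24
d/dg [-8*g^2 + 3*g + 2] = 3 - 16*g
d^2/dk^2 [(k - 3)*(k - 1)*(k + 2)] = 6*k - 4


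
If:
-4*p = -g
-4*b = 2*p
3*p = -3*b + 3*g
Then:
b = 0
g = 0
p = 0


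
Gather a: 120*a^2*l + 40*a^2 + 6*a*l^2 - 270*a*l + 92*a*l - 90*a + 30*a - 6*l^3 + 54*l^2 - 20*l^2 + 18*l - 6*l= a^2*(120*l + 40) + a*(6*l^2 - 178*l - 60) - 6*l^3 + 34*l^2 + 12*l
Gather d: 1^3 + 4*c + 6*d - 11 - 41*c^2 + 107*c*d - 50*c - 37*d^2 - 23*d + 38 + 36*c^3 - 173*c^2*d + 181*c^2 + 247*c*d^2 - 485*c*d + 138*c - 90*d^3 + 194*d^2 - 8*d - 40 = 36*c^3 + 140*c^2 + 92*c - 90*d^3 + d^2*(247*c + 157) + d*(-173*c^2 - 378*c - 25) - 12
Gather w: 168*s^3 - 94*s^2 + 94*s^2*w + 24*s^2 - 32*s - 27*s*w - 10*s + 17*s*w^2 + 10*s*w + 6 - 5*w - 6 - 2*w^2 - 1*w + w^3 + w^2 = 168*s^3 - 70*s^2 - 42*s + w^3 + w^2*(17*s - 1) + w*(94*s^2 - 17*s - 6)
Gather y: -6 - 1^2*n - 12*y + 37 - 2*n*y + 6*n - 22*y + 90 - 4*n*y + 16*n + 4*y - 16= 21*n + y*(-6*n - 30) + 105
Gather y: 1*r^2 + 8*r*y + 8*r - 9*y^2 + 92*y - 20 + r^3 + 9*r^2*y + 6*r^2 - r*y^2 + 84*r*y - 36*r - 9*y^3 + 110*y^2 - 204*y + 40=r^3 + 7*r^2 - 28*r - 9*y^3 + y^2*(101 - r) + y*(9*r^2 + 92*r - 112) + 20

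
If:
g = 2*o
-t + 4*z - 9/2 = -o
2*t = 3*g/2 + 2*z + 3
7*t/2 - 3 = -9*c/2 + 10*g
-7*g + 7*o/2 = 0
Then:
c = -37/18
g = 0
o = 0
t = 7/2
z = 2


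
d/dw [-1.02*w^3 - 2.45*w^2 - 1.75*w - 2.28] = -3.06*w^2 - 4.9*w - 1.75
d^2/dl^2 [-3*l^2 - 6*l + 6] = -6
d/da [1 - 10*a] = -10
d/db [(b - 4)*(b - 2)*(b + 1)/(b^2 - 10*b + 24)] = (b^2 - 12*b + 8)/(b^2 - 12*b + 36)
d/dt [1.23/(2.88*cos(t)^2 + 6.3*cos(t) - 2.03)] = (7.0848*cos(t) + 7.749)*sin(t)/(2.88*cos(t)^2 + 6.3*cos(t) - 2.03)^2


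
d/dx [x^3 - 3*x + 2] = 3*x^2 - 3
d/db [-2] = 0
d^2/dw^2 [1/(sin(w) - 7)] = (-7*sin(w) + cos(w)^2 + 1)/(sin(w) - 7)^3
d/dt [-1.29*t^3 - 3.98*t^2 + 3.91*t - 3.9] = -3.87*t^2 - 7.96*t + 3.91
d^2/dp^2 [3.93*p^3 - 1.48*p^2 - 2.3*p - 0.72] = 23.58*p - 2.96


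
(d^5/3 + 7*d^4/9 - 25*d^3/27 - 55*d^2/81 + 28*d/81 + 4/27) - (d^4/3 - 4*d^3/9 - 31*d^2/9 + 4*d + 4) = d^5/3 + 4*d^4/9 - 13*d^3/27 + 224*d^2/81 - 296*d/81 - 104/27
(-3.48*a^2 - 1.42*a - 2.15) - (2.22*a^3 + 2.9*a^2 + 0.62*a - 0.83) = -2.22*a^3 - 6.38*a^2 - 2.04*a - 1.32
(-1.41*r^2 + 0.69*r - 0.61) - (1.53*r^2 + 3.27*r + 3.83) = -2.94*r^2 - 2.58*r - 4.44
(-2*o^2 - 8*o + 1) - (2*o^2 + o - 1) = -4*o^2 - 9*o + 2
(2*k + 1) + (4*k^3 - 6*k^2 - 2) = 4*k^3 - 6*k^2 + 2*k - 1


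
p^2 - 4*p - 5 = (p - 5)*(p + 1)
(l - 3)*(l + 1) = l^2 - 2*l - 3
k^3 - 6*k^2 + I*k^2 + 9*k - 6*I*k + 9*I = (k - 3)^2*(k + I)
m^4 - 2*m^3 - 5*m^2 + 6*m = m*(m - 3)*(m - 1)*(m + 2)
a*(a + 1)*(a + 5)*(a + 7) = a^4 + 13*a^3 + 47*a^2 + 35*a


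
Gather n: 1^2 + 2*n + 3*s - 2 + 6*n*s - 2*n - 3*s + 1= 6*n*s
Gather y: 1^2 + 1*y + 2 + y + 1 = 2*y + 4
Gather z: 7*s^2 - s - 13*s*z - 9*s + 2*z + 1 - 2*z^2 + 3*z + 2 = 7*s^2 - 10*s - 2*z^2 + z*(5 - 13*s) + 3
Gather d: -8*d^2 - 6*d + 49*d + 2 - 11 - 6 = -8*d^2 + 43*d - 15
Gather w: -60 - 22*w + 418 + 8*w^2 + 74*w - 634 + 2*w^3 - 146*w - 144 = 2*w^3 + 8*w^2 - 94*w - 420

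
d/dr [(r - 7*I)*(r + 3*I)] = 2*r - 4*I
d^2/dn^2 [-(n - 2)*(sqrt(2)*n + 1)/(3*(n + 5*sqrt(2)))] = 6*(-5*sqrt(2) - 2)/(n^3 + 15*sqrt(2)*n^2 + 150*n + 250*sqrt(2))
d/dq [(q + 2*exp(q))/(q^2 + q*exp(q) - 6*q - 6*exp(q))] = (-(q + 2*exp(q))*(q*exp(q) + 2*q - 5*exp(q) - 6) + (2*exp(q) + 1)*(q^2 + q*exp(q) - 6*q - 6*exp(q)))/(q^2 + q*exp(q) - 6*q - 6*exp(q))^2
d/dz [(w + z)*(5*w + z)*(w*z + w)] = w*(5*w^2 + 12*w*z + 6*w + 3*z^2 + 2*z)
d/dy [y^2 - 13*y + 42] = 2*y - 13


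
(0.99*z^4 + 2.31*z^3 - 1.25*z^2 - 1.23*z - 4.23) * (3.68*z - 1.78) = 3.6432*z^5 + 6.7386*z^4 - 8.7118*z^3 - 2.3014*z^2 - 13.377*z + 7.5294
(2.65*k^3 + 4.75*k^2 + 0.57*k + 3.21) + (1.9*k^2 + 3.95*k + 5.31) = 2.65*k^3 + 6.65*k^2 + 4.52*k + 8.52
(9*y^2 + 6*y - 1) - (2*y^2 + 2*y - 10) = 7*y^2 + 4*y + 9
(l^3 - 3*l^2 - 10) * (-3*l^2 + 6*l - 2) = -3*l^5 + 15*l^4 - 20*l^3 + 36*l^2 - 60*l + 20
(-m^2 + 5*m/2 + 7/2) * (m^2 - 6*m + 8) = -m^4 + 17*m^3/2 - 39*m^2/2 - m + 28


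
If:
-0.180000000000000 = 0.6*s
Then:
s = -0.30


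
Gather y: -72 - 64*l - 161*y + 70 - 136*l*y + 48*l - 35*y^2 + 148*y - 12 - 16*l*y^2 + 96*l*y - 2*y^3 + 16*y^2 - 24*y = -16*l - 2*y^3 + y^2*(-16*l - 19) + y*(-40*l - 37) - 14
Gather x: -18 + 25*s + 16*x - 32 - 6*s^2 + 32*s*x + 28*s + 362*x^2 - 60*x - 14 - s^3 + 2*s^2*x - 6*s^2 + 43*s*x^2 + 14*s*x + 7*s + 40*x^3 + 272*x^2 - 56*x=-s^3 - 12*s^2 + 60*s + 40*x^3 + x^2*(43*s + 634) + x*(2*s^2 + 46*s - 100) - 64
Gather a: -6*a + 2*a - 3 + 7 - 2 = 2 - 4*a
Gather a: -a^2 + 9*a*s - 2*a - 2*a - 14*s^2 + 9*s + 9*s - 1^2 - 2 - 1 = -a^2 + a*(9*s - 4) - 14*s^2 + 18*s - 4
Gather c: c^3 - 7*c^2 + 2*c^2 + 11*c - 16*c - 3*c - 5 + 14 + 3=c^3 - 5*c^2 - 8*c + 12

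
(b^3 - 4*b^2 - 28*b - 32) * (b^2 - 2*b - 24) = b^5 - 6*b^4 - 44*b^3 + 120*b^2 + 736*b + 768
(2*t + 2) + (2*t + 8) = 4*t + 10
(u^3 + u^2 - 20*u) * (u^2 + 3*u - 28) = u^5 + 4*u^4 - 45*u^3 - 88*u^2 + 560*u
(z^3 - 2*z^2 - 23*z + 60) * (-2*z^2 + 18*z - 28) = -2*z^5 + 22*z^4 - 18*z^3 - 478*z^2 + 1724*z - 1680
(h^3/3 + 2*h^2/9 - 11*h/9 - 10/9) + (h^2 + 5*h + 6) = h^3/3 + 11*h^2/9 + 34*h/9 + 44/9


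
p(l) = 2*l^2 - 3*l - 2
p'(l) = 4*l - 3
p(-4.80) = 58.48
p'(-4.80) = -22.20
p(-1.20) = 4.48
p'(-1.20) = -7.80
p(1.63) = -1.58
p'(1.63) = 3.52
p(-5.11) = 65.55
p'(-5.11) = -23.44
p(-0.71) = 1.14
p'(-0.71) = -5.84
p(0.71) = -3.12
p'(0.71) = -0.16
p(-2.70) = 20.68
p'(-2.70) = -13.80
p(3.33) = 10.19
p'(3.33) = 10.32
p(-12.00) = 322.00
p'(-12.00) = -51.00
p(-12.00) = 322.00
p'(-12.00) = -51.00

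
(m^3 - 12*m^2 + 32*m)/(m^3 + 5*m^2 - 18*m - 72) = m*(m - 8)/(m^2 + 9*m + 18)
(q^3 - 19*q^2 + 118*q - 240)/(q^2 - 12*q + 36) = (q^2 - 13*q + 40)/(q - 6)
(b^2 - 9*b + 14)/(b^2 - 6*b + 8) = (b - 7)/(b - 4)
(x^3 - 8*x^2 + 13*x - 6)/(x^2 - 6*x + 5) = (x^2 - 7*x + 6)/(x - 5)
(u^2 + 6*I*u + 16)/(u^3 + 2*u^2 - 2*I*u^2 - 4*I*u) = (u + 8*I)/(u*(u + 2))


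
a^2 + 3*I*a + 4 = (a - I)*(a + 4*I)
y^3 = y^3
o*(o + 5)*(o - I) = o^3 + 5*o^2 - I*o^2 - 5*I*o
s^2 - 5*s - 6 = (s - 6)*(s + 1)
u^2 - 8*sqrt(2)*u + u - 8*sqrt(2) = (u + 1)*(u - 8*sqrt(2))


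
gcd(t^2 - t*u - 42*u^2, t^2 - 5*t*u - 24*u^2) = 1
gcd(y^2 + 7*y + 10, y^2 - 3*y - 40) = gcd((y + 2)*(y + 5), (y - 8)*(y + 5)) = y + 5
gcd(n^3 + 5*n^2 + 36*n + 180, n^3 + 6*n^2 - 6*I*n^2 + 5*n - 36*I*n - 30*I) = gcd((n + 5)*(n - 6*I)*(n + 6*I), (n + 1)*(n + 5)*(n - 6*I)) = n^2 + n*(5 - 6*I) - 30*I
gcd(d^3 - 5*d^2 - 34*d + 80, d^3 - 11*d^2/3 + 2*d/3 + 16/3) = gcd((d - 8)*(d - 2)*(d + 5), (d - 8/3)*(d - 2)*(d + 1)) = d - 2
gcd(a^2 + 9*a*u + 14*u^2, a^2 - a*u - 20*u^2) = 1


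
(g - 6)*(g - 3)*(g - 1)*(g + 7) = g^4 - 3*g^3 - 43*g^2 + 171*g - 126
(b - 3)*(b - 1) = b^2 - 4*b + 3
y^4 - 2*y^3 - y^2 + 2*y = y*(y - 2)*(y - 1)*(y + 1)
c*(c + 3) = c^2 + 3*c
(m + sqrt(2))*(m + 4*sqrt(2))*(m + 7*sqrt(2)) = m^3 + 12*sqrt(2)*m^2 + 78*m + 56*sqrt(2)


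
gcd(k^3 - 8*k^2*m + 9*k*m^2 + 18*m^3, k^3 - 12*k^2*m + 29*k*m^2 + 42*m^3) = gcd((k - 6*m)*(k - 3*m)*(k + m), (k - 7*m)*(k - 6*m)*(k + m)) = k^2 - 5*k*m - 6*m^2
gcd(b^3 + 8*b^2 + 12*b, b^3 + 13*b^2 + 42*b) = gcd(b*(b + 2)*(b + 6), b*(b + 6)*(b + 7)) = b^2 + 6*b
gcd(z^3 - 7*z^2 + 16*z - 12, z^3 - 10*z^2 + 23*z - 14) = z - 2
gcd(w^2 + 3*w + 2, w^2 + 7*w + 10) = w + 2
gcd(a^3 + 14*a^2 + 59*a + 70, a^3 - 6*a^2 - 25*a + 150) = a + 5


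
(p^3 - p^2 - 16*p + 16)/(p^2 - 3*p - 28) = (p^2 - 5*p + 4)/(p - 7)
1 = 1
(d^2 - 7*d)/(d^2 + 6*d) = (d - 7)/(d + 6)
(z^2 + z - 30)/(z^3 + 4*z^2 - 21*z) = (z^2 + z - 30)/(z*(z^2 + 4*z - 21))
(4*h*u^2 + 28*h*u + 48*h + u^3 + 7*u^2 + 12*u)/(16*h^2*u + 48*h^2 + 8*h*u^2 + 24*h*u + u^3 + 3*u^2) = (u + 4)/(4*h + u)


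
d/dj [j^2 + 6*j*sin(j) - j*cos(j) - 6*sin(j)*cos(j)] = j*sin(j) + 6*j*cos(j) + 2*j + 6*sin(j) - cos(j) - 6*cos(2*j)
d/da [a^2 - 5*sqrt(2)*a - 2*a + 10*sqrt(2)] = 2*a - 5*sqrt(2) - 2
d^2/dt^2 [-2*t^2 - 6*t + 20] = -4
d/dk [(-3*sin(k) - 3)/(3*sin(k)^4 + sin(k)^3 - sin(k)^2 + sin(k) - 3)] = 3*(9*sin(k)^4 + 14*sin(k)^3 + 2*sin(k)^2 - 2*sin(k) + 4)*cos(k)/(3*sin(k)^4 + sin(k)^3 - sin(k)^2 + sin(k) - 3)^2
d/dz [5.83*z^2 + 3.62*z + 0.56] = 11.66*z + 3.62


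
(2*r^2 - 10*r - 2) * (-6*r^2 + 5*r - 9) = -12*r^4 + 70*r^3 - 56*r^2 + 80*r + 18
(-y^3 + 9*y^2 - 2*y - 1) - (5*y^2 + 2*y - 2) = -y^3 + 4*y^2 - 4*y + 1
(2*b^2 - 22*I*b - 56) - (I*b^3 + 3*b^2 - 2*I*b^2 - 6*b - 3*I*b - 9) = -I*b^3 - b^2 + 2*I*b^2 + 6*b - 19*I*b - 47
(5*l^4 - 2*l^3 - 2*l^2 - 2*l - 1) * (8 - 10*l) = -50*l^5 + 60*l^4 + 4*l^3 + 4*l^2 - 6*l - 8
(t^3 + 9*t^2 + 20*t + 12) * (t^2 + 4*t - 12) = t^5 + 13*t^4 + 44*t^3 - 16*t^2 - 192*t - 144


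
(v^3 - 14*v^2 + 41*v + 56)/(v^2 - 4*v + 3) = (v^3 - 14*v^2 + 41*v + 56)/(v^2 - 4*v + 3)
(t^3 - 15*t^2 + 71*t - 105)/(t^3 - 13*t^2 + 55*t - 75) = (t - 7)/(t - 5)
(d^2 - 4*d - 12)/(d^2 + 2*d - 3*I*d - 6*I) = (d - 6)/(d - 3*I)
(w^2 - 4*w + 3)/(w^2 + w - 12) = (w - 1)/(w + 4)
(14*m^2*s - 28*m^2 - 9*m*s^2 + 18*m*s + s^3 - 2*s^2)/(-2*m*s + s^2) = -7*m + 14*m/s + s - 2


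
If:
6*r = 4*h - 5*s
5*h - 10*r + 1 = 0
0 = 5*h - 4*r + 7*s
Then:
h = 31/110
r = 53/220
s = -7/110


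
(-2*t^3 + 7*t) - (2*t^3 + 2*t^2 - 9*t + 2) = -4*t^3 - 2*t^2 + 16*t - 2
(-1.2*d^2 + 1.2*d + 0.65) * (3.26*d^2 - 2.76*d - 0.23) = -3.912*d^4 + 7.224*d^3 - 0.917*d^2 - 2.07*d - 0.1495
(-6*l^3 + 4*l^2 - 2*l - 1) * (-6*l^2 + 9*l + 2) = 36*l^5 - 78*l^4 + 36*l^3 - 4*l^2 - 13*l - 2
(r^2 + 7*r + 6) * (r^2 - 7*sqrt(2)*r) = r^4 - 7*sqrt(2)*r^3 + 7*r^3 - 49*sqrt(2)*r^2 + 6*r^2 - 42*sqrt(2)*r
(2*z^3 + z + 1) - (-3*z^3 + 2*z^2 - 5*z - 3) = 5*z^3 - 2*z^2 + 6*z + 4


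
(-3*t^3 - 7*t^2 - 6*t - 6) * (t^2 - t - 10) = -3*t^5 - 4*t^4 + 31*t^3 + 70*t^2 + 66*t + 60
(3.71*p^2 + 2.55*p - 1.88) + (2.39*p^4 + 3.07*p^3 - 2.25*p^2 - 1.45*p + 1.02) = 2.39*p^4 + 3.07*p^3 + 1.46*p^2 + 1.1*p - 0.86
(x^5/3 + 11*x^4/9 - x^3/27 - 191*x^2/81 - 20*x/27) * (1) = x^5/3 + 11*x^4/9 - x^3/27 - 191*x^2/81 - 20*x/27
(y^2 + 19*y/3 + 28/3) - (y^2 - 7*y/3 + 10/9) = 26*y/3 + 74/9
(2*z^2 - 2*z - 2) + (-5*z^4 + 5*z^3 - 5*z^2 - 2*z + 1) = -5*z^4 + 5*z^3 - 3*z^2 - 4*z - 1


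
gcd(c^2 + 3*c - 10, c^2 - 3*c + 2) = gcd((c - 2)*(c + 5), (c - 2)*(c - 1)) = c - 2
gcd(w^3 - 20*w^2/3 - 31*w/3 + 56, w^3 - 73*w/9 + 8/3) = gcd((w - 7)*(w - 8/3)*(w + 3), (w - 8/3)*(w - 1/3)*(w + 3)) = w^2 + w/3 - 8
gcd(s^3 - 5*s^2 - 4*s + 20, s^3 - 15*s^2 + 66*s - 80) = s^2 - 7*s + 10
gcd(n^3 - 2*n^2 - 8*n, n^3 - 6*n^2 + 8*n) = n^2 - 4*n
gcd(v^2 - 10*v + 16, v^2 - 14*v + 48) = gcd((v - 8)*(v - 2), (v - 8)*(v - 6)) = v - 8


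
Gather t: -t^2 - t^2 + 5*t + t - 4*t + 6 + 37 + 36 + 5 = -2*t^2 + 2*t + 84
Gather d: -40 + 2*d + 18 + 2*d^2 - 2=2*d^2 + 2*d - 24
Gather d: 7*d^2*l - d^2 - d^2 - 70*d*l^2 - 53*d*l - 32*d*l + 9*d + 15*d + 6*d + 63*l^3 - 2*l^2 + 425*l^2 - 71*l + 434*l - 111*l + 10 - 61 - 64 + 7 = d^2*(7*l - 2) + d*(-70*l^2 - 85*l + 30) + 63*l^3 + 423*l^2 + 252*l - 108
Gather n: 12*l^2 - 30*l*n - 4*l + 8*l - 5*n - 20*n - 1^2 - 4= 12*l^2 + 4*l + n*(-30*l - 25) - 5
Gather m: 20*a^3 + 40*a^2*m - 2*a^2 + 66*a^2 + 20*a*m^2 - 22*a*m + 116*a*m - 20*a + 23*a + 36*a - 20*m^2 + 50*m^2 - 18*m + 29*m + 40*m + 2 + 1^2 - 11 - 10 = 20*a^3 + 64*a^2 + 39*a + m^2*(20*a + 30) + m*(40*a^2 + 94*a + 51) - 18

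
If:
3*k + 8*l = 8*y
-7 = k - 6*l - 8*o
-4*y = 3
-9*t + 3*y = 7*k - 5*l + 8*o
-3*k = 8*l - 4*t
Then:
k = -32/97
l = -243/388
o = 2023/1552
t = -3/2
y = -3/4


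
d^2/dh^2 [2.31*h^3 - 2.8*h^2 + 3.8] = 13.86*h - 5.6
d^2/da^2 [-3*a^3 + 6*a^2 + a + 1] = 12 - 18*a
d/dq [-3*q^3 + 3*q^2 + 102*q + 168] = -9*q^2 + 6*q + 102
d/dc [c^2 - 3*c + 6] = 2*c - 3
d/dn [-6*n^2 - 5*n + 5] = -12*n - 5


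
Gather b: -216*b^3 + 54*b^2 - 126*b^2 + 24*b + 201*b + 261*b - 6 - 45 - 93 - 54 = -216*b^3 - 72*b^2 + 486*b - 198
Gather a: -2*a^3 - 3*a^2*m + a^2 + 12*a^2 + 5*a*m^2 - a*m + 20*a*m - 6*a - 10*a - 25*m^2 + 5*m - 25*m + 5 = -2*a^3 + a^2*(13 - 3*m) + a*(5*m^2 + 19*m - 16) - 25*m^2 - 20*m + 5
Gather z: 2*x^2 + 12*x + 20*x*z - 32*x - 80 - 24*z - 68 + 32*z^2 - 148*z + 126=2*x^2 - 20*x + 32*z^2 + z*(20*x - 172) - 22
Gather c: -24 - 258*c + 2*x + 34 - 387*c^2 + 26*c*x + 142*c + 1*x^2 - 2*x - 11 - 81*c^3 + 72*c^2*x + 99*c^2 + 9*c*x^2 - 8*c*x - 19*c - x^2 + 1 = -81*c^3 + c^2*(72*x - 288) + c*(9*x^2 + 18*x - 135)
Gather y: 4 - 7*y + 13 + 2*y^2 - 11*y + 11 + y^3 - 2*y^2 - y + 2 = y^3 - 19*y + 30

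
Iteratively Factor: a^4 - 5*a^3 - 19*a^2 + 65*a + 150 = (a - 5)*(a^3 - 19*a - 30) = (a - 5)^2*(a^2 + 5*a + 6) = (a - 5)^2*(a + 2)*(a + 3)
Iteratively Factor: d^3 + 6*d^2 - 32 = (d + 4)*(d^2 + 2*d - 8) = (d - 2)*(d + 4)*(d + 4)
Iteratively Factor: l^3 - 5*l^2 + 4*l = (l - 1)*(l^2 - 4*l) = (l - 4)*(l - 1)*(l)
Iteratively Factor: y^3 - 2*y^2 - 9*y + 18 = (y - 2)*(y^2 - 9) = (y - 3)*(y - 2)*(y + 3)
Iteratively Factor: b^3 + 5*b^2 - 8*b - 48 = (b - 3)*(b^2 + 8*b + 16) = (b - 3)*(b + 4)*(b + 4)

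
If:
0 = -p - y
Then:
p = -y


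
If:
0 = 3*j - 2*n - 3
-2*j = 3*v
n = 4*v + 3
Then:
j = 27/25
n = 3/25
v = -18/25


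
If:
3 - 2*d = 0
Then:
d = 3/2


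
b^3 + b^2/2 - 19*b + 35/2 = (b - 7/2)*(b - 1)*(b + 5)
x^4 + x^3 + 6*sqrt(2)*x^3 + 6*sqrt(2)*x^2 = x^2*(x + 1)*(x + 6*sqrt(2))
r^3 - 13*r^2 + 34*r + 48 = (r - 8)*(r - 6)*(r + 1)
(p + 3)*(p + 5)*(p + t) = p^3 + p^2*t + 8*p^2 + 8*p*t + 15*p + 15*t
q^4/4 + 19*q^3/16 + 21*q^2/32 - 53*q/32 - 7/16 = (q/4 + 1/2)*(q - 1)*(q + 1/4)*(q + 7/2)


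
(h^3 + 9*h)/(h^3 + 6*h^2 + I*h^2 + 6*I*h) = (h^2 + 9)/(h^2 + h*(6 + I) + 6*I)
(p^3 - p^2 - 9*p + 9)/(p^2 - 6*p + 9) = (p^2 + 2*p - 3)/(p - 3)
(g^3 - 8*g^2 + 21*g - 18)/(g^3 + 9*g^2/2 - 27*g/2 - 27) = 2*(g^2 - 5*g + 6)/(2*g^2 + 15*g + 18)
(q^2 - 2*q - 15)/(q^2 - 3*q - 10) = (q + 3)/(q + 2)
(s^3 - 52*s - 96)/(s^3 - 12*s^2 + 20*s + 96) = (s + 6)/(s - 6)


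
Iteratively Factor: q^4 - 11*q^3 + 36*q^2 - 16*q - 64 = (q - 4)*(q^3 - 7*q^2 + 8*q + 16) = (q - 4)^2*(q^2 - 3*q - 4) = (q - 4)^3*(q + 1)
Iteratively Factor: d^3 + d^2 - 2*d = (d)*(d^2 + d - 2) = d*(d - 1)*(d + 2)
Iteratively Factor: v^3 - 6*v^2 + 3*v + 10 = (v - 5)*(v^2 - v - 2) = (v - 5)*(v + 1)*(v - 2)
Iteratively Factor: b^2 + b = (b)*(b + 1)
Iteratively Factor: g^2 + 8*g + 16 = (g + 4)*(g + 4)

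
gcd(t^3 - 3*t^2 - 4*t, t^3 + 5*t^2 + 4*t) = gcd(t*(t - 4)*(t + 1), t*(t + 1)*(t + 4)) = t^2 + t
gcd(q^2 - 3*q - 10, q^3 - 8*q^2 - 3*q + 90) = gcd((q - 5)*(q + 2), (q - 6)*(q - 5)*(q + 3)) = q - 5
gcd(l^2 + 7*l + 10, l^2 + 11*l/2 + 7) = l + 2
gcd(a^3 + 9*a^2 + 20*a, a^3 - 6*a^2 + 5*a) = a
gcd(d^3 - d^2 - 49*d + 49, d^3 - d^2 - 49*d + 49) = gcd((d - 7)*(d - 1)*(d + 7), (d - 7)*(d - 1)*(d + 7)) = d^3 - d^2 - 49*d + 49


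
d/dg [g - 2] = 1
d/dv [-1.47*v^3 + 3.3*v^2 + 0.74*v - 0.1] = -4.41*v^2 + 6.6*v + 0.74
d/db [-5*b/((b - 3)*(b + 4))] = 5*(b^2 + 12)/(b^4 + 2*b^3 - 23*b^2 - 24*b + 144)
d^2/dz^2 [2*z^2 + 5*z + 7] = 4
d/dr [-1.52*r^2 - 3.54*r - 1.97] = -3.04*r - 3.54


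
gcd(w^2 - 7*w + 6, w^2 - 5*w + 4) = w - 1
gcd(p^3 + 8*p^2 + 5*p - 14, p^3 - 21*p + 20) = p - 1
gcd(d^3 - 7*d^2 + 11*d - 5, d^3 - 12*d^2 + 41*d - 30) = d^2 - 6*d + 5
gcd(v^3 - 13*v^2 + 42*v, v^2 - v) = v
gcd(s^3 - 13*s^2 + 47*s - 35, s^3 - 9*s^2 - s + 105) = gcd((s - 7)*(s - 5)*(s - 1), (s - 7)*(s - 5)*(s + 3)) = s^2 - 12*s + 35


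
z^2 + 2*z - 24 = (z - 4)*(z + 6)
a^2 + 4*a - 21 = (a - 3)*(a + 7)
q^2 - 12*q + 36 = (q - 6)^2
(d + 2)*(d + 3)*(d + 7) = d^3 + 12*d^2 + 41*d + 42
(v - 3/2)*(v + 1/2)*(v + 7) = v^3 + 6*v^2 - 31*v/4 - 21/4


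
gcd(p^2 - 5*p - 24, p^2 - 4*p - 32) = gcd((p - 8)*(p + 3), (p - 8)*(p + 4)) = p - 8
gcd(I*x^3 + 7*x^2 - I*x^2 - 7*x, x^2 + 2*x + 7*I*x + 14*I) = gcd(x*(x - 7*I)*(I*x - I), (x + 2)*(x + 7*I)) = 1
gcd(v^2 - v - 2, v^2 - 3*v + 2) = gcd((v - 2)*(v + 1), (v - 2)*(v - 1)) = v - 2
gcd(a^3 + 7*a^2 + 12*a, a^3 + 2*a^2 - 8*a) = a^2 + 4*a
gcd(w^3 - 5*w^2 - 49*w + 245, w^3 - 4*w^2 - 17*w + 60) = w - 5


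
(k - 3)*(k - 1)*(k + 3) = k^3 - k^2 - 9*k + 9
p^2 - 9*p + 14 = (p - 7)*(p - 2)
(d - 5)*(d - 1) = d^2 - 6*d + 5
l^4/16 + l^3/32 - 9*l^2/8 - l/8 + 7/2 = (l/4 + 1/2)*(l/4 + 1)*(l - 7/2)*(l - 2)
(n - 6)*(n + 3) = n^2 - 3*n - 18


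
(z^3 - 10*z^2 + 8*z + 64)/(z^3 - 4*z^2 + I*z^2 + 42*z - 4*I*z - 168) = (z^2 - 6*z - 16)/(z^2 + I*z + 42)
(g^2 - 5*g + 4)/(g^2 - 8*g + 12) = (g^2 - 5*g + 4)/(g^2 - 8*g + 12)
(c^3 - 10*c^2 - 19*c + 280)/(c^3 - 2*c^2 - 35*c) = (c - 8)/c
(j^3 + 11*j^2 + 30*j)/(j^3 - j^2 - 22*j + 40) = j*(j + 6)/(j^2 - 6*j + 8)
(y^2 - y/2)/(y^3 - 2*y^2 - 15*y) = (1/2 - y)/(-y^2 + 2*y + 15)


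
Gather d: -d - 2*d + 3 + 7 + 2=12 - 3*d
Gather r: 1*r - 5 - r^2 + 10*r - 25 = -r^2 + 11*r - 30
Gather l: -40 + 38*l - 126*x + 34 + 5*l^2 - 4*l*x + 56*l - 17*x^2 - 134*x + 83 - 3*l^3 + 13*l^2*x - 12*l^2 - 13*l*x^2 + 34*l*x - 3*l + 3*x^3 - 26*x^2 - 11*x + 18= -3*l^3 + l^2*(13*x - 7) + l*(-13*x^2 + 30*x + 91) + 3*x^3 - 43*x^2 - 271*x + 95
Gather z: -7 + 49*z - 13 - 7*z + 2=42*z - 18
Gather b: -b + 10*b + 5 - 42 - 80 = 9*b - 117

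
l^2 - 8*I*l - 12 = (l - 6*I)*(l - 2*I)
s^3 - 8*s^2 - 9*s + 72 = (s - 8)*(s - 3)*(s + 3)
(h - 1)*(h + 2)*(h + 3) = h^3 + 4*h^2 + h - 6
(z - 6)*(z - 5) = z^2 - 11*z + 30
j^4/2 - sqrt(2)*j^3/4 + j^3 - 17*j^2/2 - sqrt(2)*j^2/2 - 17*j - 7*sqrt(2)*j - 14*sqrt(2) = (j/2 + sqrt(2))*(j + 2)*(j - 7*sqrt(2)/2)*(j + sqrt(2))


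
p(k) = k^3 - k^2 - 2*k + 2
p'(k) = 3*k^2 - 2*k - 2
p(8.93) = 616.52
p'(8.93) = 219.37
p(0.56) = 0.74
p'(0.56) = -2.18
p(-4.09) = -74.97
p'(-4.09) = 56.36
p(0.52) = 0.83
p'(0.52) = -2.23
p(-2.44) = -13.60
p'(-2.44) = 20.74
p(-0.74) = 2.53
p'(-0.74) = 1.12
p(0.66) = 0.53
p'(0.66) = -2.01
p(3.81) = 35.17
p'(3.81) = 33.93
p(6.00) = 170.00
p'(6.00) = 94.00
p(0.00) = 2.00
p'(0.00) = -2.00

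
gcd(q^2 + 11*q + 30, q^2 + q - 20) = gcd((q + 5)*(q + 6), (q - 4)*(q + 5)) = q + 5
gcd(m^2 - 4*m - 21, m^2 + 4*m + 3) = m + 3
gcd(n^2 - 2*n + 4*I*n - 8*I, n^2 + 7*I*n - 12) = n + 4*I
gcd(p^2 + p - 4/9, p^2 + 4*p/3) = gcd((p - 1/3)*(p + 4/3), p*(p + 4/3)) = p + 4/3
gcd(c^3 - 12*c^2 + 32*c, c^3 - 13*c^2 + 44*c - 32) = c^2 - 12*c + 32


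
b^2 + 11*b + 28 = (b + 4)*(b + 7)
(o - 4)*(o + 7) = o^2 + 3*o - 28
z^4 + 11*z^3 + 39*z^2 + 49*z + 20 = (z + 1)^2*(z + 4)*(z + 5)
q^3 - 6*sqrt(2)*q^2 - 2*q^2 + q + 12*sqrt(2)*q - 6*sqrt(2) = (q - 1)^2*(q - 6*sqrt(2))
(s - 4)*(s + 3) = s^2 - s - 12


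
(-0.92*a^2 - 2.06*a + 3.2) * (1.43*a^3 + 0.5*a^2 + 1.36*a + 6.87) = -1.3156*a^5 - 3.4058*a^4 + 2.2948*a^3 - 7.522*a^2 - 9.8002*a + 21.984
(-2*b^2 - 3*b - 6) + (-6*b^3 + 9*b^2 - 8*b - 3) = -6*b^3 + 7*b^2 - 11*b - 9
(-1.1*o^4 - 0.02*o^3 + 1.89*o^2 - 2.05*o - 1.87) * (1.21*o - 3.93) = -1.331*o^5 + 4.2988*o^4 + 2.3655*o^3 - 9.9082*o^2 + 5.7938*o + 7.3491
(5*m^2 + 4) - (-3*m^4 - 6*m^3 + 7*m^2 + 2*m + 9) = 3*m^4 + 6*m^3 - 2*m^2 - 2*m - 5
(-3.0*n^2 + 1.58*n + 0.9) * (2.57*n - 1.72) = -7.71*n^3 + 9.2206*n^2 - 0.4046*n - 1.548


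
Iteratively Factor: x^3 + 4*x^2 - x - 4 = (x + 1)*(x^2 + 3*x - 4) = (x + 1)*(x + 4)*(x - 1)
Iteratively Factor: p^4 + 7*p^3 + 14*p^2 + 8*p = (p + 2)*(p^3 + 5*p^2 + 4*p) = (p + 2)*(p + 4)*(p^2 + p) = p*(p + 2)*(p + 4)*(p + 1)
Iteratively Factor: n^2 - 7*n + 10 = (n - 2)*(n - 5)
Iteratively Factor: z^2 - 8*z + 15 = (z - 5)*(z - 3)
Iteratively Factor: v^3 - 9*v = (v + 3)*(v^2 - 3*v) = v*(v + 3)*(v - 3)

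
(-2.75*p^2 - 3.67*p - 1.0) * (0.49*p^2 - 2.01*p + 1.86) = -1.3475*p^4 + 3.7292*p^3 + 1.7717*p^2 - 4.8162*p - 1.86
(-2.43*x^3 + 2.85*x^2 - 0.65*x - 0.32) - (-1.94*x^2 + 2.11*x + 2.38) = -2.43*x^3 + 4.79*x^2 - 2.76*x - 2.7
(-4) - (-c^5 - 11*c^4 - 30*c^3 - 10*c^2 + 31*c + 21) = c^5 + 11*c^4 + 30*c^3 + 10*c^2 - 31*c - 25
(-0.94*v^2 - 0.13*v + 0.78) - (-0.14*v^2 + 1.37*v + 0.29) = -0.8*v^2 - 1.5*v + 0.49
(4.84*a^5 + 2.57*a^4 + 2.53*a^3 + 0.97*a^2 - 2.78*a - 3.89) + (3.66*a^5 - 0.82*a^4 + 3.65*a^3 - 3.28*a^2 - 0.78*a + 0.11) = 8.5*a^5 + 1.75*a^4 + 6.18*a^3 - 2.31*a^2 - 3.56*a - 3.78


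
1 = 1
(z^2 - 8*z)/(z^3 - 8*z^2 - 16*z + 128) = z/(z^2 - 16)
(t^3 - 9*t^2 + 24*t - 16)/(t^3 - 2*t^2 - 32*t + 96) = (t - 1)/(t + 6)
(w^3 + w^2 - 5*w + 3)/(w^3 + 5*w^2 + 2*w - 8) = (w^2 + 2*w - 3)/(w^2 + 6*w + 8)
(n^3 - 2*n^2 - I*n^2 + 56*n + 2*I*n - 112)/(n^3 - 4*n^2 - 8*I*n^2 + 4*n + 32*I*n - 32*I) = (n + 7*I)/(n - 2)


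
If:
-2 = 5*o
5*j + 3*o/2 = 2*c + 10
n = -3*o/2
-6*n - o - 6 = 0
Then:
No Solution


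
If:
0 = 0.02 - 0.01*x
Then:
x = 2.00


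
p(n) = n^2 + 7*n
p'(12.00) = 31.00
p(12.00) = 228.00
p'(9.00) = 25.00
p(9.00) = 144.00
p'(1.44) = 9.88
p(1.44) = 12.15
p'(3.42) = 13.84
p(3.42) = 35.64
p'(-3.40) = 0.20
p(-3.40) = -12.24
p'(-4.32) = -1.64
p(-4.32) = -11.58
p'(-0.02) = 6.96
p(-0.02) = -0.14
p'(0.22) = 7.44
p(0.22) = 1.59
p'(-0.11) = 6.78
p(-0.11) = -0.76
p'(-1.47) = 4.06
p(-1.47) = -8.13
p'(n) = 2*n + 7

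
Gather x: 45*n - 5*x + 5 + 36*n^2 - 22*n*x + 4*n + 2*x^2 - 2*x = 36*n^2 + 49*n + 2*x^2 + x*(-22*n - 7) + 5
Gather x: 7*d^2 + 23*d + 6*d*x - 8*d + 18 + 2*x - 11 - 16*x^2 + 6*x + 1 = 7*d^2 + 15*d - 16*x^2 + x*(6*d + 8) + 8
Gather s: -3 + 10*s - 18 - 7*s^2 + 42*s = -7*s^2 + 52*s - 21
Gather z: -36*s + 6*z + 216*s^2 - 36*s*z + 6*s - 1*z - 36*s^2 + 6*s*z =180*s^2 - 30*s + z*(5 - 30*s)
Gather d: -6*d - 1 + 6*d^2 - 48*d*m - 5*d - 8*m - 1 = 6*d^2 + d*(-48*m - 11) - 8*m - 2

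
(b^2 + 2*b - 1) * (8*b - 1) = 8*b^3 + 15*b^2 - 10*b + 1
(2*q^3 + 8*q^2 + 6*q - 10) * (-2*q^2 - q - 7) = -4*q^5 - 18*q^4 - 34*q^3 - 42*q^2 - 32*q + 70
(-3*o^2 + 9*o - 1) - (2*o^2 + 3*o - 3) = -5*o^2 + 6*o + 2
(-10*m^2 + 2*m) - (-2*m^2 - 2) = -8*m^2 + 2*m + 2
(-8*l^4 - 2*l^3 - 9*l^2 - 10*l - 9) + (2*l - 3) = -8*l^4 - 2*l^3 - 9*l^2 - 8*l - 12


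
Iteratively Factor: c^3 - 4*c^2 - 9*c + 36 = (c - 3)*(c^2 - c - 12) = (c - 3)*(c + 3)*(c - 4)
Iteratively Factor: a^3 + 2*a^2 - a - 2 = (a - 1)*(a^2 + 3*a + 2) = (a - 1)*(a + 1)*(a + 2)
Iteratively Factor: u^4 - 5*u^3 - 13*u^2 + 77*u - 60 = (u + 4)*(u^3 - 9*u^2 + 23*u - 15) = (u - 1)*(u + 4)*(u^2 - 8*u + 15) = (u - 3)*(u - 1)*(u + 4)*(u - 5)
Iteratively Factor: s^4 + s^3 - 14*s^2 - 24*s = (s + 3)*(s^3 - 2*s^2 - 8*s) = (s + 2)*(s + 3)*(s^2 - 4*s) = (s - 4)*(s + 2)*(s + 3)*(s)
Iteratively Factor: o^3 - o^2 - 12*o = (o)*(o^2 - o - 12) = o*(o + 3)*(o - 4)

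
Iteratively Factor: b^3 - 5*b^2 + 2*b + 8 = (b + 1)*(b^2 - 6*b + 8) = (b - 4)*(b + 1)*(b - 2)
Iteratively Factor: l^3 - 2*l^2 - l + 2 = (l - 1)*(l^2 - l - 2) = (l - 1)*(l + 1)*(l - 2)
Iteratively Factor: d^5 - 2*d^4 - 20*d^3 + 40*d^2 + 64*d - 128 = (d - 4)*(d^4 + 2*d^3 - 12*d^2 - 8*d + 32) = (d - 4)*(d + 4)*(d^3 - 2*d^2 - 4*d + 8) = (d - 4)*(d - 2)*(d + 4)*(d^2 - 4) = (d - 4)*(d - 2)*(d + 2)*(d + 4)*(d - 2)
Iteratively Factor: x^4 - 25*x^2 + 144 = (x - 3)*(x^3 + 3*x^2 - 16*x - 48) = (x - 3)*(x + 3)*(x^2 - 16) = (x - 3)*(x + 3)*(x + 4)*(x - 4)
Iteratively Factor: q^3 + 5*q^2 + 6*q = (q + 3)*(q^2 + 2*q) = q*(q + 3)*(q + 2)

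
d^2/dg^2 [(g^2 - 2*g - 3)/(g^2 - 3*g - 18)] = 2*(g^3 + 45*g^2 - 81*g + 351)/(g^6 - 9*g^5 - 27*g^4 + 297*g^3 + 486*g^2 - 2916*g - 5832)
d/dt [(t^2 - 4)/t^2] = 8/t^3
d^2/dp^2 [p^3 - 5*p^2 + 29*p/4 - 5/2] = 6*p - 10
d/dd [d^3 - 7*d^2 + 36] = d*(3*d - 14)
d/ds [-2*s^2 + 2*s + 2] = 2 - 4*s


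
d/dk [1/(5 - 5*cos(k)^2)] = -2*cos(k)/(5*sin(k)^3)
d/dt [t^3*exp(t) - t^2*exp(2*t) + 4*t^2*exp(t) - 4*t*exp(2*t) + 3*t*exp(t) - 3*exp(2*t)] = (t^3 - 2*t^2*exp(t) + 7*t^2 - 10*t*exp(t) + 11*t - 10*exp(t) + 3)*exp(t)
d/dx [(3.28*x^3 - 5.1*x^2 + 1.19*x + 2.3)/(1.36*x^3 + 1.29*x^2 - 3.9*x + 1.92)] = (1.77635683940025e-15*x^5 + 11.1672*x^4 - 28.8208*x^3 + 27.8637*x^2 - 25.518*x + 11.2548)/(1.8496*x^6 + 3.5088*x^5 - 8.9439*x^4 - 4.8396*x^3 + 20.1636*x^2 - 14.976*x + 3.6864)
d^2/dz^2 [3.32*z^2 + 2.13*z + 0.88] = 6.64000000000000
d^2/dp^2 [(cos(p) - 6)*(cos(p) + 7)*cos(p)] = 165*cos(p)/4 - 2*cos(2*p) - 9*cos(3*p)/4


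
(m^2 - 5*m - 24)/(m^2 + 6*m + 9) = (m - 8)/(m + 3)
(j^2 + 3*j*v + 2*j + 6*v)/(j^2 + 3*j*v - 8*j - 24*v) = (j + 2)/(j - 8)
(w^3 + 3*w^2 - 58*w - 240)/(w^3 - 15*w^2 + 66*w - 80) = (w^2 + 11*w + 30)/(w^2 - 7*w + 10)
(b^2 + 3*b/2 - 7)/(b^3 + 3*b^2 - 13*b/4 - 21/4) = 2*(b - 2)/(2*b^2 - b - 3)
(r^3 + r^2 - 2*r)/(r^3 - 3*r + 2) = r/(r - 1)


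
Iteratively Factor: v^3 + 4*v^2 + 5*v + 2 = (v + 2)*(v^2 + 2*v + 1) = (v + 1)*(v + 2)*(v + 1)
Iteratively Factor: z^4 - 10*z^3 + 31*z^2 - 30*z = (z - 2)*(z^3 - 8*z^2 + 15*z) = z*(z - 2)*(z^2 - 8*z + 15) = z*(z - 3)*(z - 2)*(z - 5)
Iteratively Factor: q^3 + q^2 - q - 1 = (q + 1)*(q^2 - 1) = (q - 1)*(q + 1)*(q + 1)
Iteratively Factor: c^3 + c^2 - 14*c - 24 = (c - 4)*(c^2 + 5*c + 6) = (c - 4)*(c + 3)*(c + 2)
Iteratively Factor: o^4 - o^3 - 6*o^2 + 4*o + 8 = (o + 2)*(o^3 - 3*o^2 + 4) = (o - 2)*(o + 2)*(o^2 - o - 2) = (o - 2)*(o + 1)*(o + 2)*(o - 2)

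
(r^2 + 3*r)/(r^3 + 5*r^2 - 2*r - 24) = r/(r^2 + 2*r - 8)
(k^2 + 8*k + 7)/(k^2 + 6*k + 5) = (k + 7)/(k + 5)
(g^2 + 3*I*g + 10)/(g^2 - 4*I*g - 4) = (g + 5*I)/(g - 2*I)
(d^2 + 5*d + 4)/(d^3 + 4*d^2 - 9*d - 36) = (d + 1)/(d^2 - 9)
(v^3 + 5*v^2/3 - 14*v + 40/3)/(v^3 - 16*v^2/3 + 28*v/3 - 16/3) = (v + 5)/(v - 2)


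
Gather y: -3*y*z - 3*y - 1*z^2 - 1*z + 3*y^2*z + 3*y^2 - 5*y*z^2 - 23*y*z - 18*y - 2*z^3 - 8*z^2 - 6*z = y^2*(3*z + 3) + y*(-5*z^2 - 26*z - 21) - 2*z^3 - 9*z^2 - 7*z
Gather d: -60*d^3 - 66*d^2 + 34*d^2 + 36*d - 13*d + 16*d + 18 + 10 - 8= -60*d^3 - 32*d^2 + 39*d + 20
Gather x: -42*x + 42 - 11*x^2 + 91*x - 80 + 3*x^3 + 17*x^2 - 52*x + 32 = 3*x^3 + 6*x^2 - 3*x - 6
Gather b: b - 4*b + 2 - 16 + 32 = 18 - 3*b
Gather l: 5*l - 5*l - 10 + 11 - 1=0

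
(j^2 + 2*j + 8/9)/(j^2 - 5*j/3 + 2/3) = (9*j^2 + 18*j + 8)/(3*(3*j^2 - 5*j + 2))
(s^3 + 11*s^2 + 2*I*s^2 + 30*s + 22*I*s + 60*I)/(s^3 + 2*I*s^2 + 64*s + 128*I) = (s^2 + 11*s + 30)/(s^2 + 64)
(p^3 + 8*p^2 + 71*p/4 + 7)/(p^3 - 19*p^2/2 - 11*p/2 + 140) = (p^2 + 9*p/2 + 2)/(p^2 - 13*p + 40)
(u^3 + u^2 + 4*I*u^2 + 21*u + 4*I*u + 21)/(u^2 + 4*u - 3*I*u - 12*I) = (u^2 + u*(1 + 7*I) + 7*I)/(u + 4)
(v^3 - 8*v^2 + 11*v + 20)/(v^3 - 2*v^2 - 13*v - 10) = (v - 4)/(v + 2)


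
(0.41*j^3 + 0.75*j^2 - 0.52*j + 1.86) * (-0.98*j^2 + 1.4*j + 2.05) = -0.4018*j^5 - 0.161*j^4 + 2.4001*j^3 - 1.0133*j^2 + 1.538*j + 3.813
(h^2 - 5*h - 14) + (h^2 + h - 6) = 2*h^2 - 4*h - 20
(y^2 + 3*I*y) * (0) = 0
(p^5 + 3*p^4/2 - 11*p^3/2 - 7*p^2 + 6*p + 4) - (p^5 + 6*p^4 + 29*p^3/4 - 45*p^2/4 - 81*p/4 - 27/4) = -9*p^4/2 - 51*p^3/4 + 17*p^2/4 + 105*p/4 + 43/4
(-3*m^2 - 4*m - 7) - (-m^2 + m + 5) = -2*m^2 - 5*m - 12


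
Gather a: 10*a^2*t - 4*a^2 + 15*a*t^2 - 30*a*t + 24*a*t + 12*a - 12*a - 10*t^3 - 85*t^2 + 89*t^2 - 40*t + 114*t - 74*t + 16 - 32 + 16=a^2*(10*t - 4) + a*(15*t^2 - 6*t) - 10*t^3 + 4*t^2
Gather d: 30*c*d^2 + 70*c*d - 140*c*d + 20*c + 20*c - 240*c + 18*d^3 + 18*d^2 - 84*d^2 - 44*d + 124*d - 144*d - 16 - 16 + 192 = -200*c + 18*d^3 + d^2*(30*c - 66) + d*(-70*c - 64) + 160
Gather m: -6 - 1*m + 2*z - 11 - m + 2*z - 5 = -2*m + 4*z - 22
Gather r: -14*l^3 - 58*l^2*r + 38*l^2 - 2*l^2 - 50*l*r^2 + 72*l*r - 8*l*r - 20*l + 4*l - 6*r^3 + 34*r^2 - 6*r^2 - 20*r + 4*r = -14*l^3 + 36*l^2 - 16*l - 6*r^3 + r^2*(28 - 50*l) + r*(-58*l^2 + 64*l - 16)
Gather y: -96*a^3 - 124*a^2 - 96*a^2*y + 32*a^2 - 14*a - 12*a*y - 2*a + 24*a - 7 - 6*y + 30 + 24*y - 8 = -96*a^3 - 92*a^2 + 8*a + y*(-96*a^2 - 12*a + 18) + 15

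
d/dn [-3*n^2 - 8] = -6*n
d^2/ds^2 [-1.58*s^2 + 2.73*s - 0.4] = -3.16000000000000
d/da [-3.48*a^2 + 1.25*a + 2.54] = 1.25 - 6.96*a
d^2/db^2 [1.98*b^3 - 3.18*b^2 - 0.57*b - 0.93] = 11.88*b - 6.36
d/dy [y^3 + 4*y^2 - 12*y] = 3*y^2 + 8*y - 12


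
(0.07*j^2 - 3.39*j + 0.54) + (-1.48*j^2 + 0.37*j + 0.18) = -1.41*j^2 - 3.02*j + 0.72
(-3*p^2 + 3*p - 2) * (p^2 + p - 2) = -3*p^4 + 7*p^2 - 8*p + 4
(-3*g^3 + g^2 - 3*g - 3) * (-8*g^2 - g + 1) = 24*g^5 - 5*g^4 + 20*g^3 + 28*g^2 - 3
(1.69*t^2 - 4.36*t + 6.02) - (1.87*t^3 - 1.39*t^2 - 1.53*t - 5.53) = -1.87*t^3 + 3.08*t^2 - 2.83*t + 11.55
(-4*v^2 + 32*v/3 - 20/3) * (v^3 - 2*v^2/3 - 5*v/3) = -4*v^5 + 40*v^4/3 - 64*v^3/9 - 40*v^2/3 + 100*v/9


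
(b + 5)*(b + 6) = b^2 + 11*b + 30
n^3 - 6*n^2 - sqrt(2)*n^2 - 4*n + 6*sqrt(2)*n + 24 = (n - 6)*(n - 2*sqrt(2))*(n + sqrt(2))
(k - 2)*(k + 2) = k^2 - 4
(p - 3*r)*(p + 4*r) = p^2 + p*r - 12*r^2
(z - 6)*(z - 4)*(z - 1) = z^3 - 11*z^2 + 34*z - 24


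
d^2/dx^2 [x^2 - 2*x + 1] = 2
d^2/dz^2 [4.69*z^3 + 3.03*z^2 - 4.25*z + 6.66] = 28.14*z + 6.06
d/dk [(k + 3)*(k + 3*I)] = 2*k + 3 + 3*I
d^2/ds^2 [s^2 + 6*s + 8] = 2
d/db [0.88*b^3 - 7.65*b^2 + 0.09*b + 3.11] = 2.64*b^2 - 15.3*b + 0.09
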